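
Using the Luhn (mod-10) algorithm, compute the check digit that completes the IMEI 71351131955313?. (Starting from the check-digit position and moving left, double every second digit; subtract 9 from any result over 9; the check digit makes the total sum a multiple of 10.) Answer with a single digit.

Partial digits right→left: 3 1 3 5 5 9 1 3 1 1 5 3 1 7
Double every second digit counting from the check-digit position (so the 1st, 3rd, 5th, ... of the partial from the right).
  doubled (with −9 where >9): 6 6 1 2 2 1 2 → sum 20
  kept as-is: 1 5 9 3 1 3 7 → sum 29
Total = 20 + 29 = 49.
Check digit = (10 − (49 mod 10)) mod 10 = 1.

1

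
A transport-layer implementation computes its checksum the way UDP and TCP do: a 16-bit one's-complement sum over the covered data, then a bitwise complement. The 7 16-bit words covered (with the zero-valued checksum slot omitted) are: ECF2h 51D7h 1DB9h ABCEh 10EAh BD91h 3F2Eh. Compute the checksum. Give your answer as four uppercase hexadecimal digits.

One's-complement addition (fold any carry out of bit 15 back into bit 0):
  0xECF2 + 0x51D7 = 0x13EC9 → wrap carry → 0x3ECA
  0x3ECA + 0x1DB9 = 0x05C83
  0x5C83 + 0xABCE = 0x10851 → wrap carry → 0x0852
  0x0852 + 0x10EA = 0x0193C
  0x193C + 0xBD91 = 0x0D6CD
  0xD6CD + 0x3F2E = 0x115FB → wrap carry → 0x15FC
One's-complement sum = 0x15FC.
Checksum = ~0x15FC & 0xFFFF = 0xEA03.

EA03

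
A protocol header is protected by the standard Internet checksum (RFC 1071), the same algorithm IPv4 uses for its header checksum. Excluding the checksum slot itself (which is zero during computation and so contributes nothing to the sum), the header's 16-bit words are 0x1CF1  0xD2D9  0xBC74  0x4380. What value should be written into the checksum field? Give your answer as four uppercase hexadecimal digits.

1040

One's-complement addition (fold any carry out of bit 15 back into bit 0):
  0x1CF1 + 0xD2D9 = 0x0EFCA
  0xEFCA + 0xBC74 = 0x1AC3E → wrap carry → 0xAC3F
  0xAC3F + 0x4380 = 0x0EFBF
One's-complement sum = 0xEFBF.
Checksum = ~0xEFBF & 0xFFFF = 0x1040.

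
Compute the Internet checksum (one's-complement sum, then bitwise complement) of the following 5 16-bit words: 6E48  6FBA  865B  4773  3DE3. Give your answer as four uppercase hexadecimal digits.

One's-complement addition (fold any carry out of bit 15 back into bit 0):
  0x6E48 + 0x6FBA = 0x0DE02
  0xDE02 + 0x865B = 0x1645D → wrap carry → 0x645E
  0x645E + 0x4773 = 0x0ABD1
  0xABD1 + 0x3DE3 = 0x0E9B4
One's-complement sum = 0xE9B4.
Checksum = ~0xE9B4 & 0xFFFF = 0x164B.

164B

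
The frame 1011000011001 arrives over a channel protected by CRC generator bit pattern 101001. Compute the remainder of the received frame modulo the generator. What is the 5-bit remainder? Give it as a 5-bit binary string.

Modulo-2 division of 1011000011001 by 101001:
  pos 0: 101100 XOR 101001 = 000101
  pos 3: 101001 XOR 101001 = 000000
Remainder = 01001 (nonzero — an error is detected).

01001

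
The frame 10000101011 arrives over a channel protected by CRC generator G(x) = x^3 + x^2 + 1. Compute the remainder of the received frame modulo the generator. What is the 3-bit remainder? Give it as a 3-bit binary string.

000

Modulo-2 division of 10000101011 by 1101:
  pos 0: 1000 XOR 1101 = 0101
  pos 1: 1010 XOR 1101 = 0111
  pos 2: 1111 XOR 1101 = 0010
  pos 4: 1001 XOR 1101 = 0100
  pos 5: 1000 XOR 1101 = 0101
  pos 6: 1011 XOR 1101 = 0110
  pos 7: 1101 XOR 1101 = 0000
Remainder = 000 (zero — the frame passes the CRC check).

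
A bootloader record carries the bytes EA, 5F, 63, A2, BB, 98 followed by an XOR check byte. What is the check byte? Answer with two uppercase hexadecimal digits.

XOR the bytes together:
  start with 0xEA
  0xEA ⊕ 0x5F = 0xB5
  0xB5 ⊕ 0x63 = 0xD6
  0xD6 ⊕ 0xA2 = 0x74
  0x74 ⊕ 0xBB = 0xCF
  0xCF ⊕ 0x98 = 0x57

57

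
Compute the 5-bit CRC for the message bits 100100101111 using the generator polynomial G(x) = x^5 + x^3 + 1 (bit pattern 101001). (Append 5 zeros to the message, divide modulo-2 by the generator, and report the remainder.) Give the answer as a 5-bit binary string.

Append 5 zeros: 10010010111100000. Divide by 101001 (XOR where the leading bit is 1):
  pos 0: 100100 XOR 101001 = 001101
  pos 2: 110110 XOR 101001 = 011111
  pos 3: 111111 XOR 101001 = 010110
  pos 4: 101101 XOR 101001 = 000100
  pos 7: 100110 XOR 101001 = 001111
  pos 9: 111100 XOR 101001 = 010101
  pos 10: 101010 XOR 101001 = 000011
Remainder (last 5 bits) = 00110. This is the CRC / FCS.

00110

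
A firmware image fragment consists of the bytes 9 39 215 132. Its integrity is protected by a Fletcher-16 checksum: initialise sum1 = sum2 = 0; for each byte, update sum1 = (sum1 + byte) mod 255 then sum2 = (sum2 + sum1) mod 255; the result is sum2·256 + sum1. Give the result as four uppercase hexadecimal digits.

CD8C

Running sums (mod 255):
  after byte 0 (9): sum1=9, sum2=9
  after byte 1 (39): sum1=48, sum2=57
  after byte 2 (215): sum1=8, sum2=65
  after byte 3 (132): sum1=140, sum2=205
Checksum = sum2·256 + sum1 = 205·256 + 140 = 52620 = 0xCD8C.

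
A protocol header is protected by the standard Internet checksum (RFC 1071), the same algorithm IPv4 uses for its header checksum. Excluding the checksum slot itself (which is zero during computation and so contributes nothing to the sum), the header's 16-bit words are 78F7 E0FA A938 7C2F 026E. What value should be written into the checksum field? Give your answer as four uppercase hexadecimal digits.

7E37

One's-complement addition (fold any carry out of bit 15 back into bit 0):
  0x78F7 + 0xE0FA = 0x159F1 → wrap carry → 0x59F2
  0x59F2 + 0xA938 = 0x1032A → wrap carry → 0x032B
  0x032B + 0x7C2F = 0x07F5A
  0x7F5A + 0x026E = 0x081C8
One's-complement sum = 0x81C8.
Checksum = ~0x81C8 & 0xFFFF = 0x7E37.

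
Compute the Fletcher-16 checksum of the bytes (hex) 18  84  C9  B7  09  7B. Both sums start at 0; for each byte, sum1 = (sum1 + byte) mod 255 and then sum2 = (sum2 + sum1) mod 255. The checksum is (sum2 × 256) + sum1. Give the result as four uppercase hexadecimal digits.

03A2

Running sums (mod 255):
  after byte 0 (18): sum1=24, sum2=24
  after byte 1 (84): sum1=156, sum2=180
  after byte 2 (C9): sum1=102, sum2=27
  after byte 3 (B7): sum1=30, sum2=57
  after byte 4 (09): sum1=39, sum2=96
  after byte 5 (7B): sum1=162, sum2=3
Checksum = sum2·256 + sum1 = 3·256 + 162 = 930 = 0x03A2.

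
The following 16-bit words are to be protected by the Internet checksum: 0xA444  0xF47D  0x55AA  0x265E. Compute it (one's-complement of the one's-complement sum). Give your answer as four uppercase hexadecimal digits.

EB34

One's-complement addition (fold any carry out of bit 15 back into bit 0):
  0xA444 + 0xF47D = 0x198C1 → wrap carry → 0x98C2
  0x98C2 + 0x55AA = 0x0EE6C
  0xEE6C + 0x265E = 0x114CA → wrap carry → 0x14CB
One's-complement sum = 0x14CB.
Checksum = ~0x14CB & 0xFFFF = 0xEB34.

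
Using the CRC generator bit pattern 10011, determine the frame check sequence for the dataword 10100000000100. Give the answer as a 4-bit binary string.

1001

Append 4 zeros: 101000000001000000. Divide by 10011 (XOR where the leading bit is 1):
  pos 0: 10100 XOR 10011 = 00111
  pos 2: 11100 XOR 10011 = 01111
  pos 3: 11110 XOR 10011 = 01101
  pos 4: 11010 XOR 10011 = 01001
  pos 5: 10010 XOR 10011 = 00001
  pos 9: 10100 XOR 10011 = 00111
  pos 11: 11100 XOR 10011 = 01111
  pos 12: 11110 XOR 10011 = 01101
  pos 13: 11010 XOR 10011 = 01001
Remainder (last 4 bits) = 1001. This is the CRC / FCS.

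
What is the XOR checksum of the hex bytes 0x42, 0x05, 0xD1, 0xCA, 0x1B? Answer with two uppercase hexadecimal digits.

XOR the bytes together:
  start with 0x42
  0x42 ⊕ 0x05 = 0x47
  0x47 ⊕ 0xD1 = 0x96
  0x96 ⊕ 0xCA = 0x5C
  0x5C ⊕ 0x1B = 0x47

47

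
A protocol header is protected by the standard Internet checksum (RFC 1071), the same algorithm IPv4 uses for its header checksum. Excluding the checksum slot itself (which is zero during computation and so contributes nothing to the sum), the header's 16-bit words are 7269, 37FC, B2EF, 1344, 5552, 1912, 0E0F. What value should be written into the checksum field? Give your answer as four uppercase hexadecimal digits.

One's-complement addition (fold any carry out of bit 15 back into bit 0):
  0x7269 + 0x37FC = 0x0AA65
  0xAA65 + 0xB2EF = 0x15D54 → wrap carry → 0x5D55
  0x5D55 + 0x1344 = 0x07099
  0x7099 + 0x5552 = 0x0C5EB
  0xC5EB + 0x1912 = 0x0DEFD
  0xDEFD + 0x0E0F = 0x0ED0C
One's-complement sum = 0xED0C.
Checksum = ~0xED0C & 0xFFFF = 0x12F3.

12F3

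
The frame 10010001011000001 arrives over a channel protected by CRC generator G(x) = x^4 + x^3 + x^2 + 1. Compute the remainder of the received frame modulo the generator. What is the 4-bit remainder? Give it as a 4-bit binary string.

0000

Modulo-2 division of 10010001011000001 by 11101:
  pos 0: 10010 XOR 11101 = 01111
  pos 1: 11110 XOR 11101 = 00011
  pos 4: 11010 XOR 11101 = 00111
  pos 6: 11111 XOR 11101 = 00010
  pos 9: 10000 XOR 11101 = 01101
  pos 10: 11010 XOR 11101 = 00111
  pos 12: 11101 XOR 11101 = 00000
Remainder = 0000 (zero — the frame passes the CRC check).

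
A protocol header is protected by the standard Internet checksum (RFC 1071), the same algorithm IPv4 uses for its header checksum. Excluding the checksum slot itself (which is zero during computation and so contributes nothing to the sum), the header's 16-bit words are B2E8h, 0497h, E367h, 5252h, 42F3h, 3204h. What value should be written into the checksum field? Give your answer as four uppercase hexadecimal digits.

One's-complement addition (fold any carry out of bit 15 back into bit 0):
  0xB2E8 + 0x0497 = 0x0B77F
  0xB77F + 0xE367 = 0x19AE6 → wrap carry → 0x9AE7
  0x9AE7 + 0x5252 = 0x0ED39
  0xED39 + 0x42F3 = 0x1302C → wrap carry → 0x302D
  0x302D + 0x3204 = 0x06231
One's-complement sum = 0x6231.
Checksum = ~0x6231 & 0xFFFF = 0x9DCE.

9DCE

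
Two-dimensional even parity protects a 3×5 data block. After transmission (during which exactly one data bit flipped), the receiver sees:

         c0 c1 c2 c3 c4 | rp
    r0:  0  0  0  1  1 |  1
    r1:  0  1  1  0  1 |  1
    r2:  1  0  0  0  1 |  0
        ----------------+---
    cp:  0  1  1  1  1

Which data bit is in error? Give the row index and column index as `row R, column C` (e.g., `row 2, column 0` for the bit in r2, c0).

row 0, column 0

Recompute each row's even parity and compare to rp:
  r0: data parity 0, sent rp 1 → mismatch
  r1: data parity 1, sent rp 1 → ok
  r2: data parity 0, sent rp 0 → ok
Recompute each column's even parity and compare to cp:
  c0: data parity 1, sent cp 0 → mismatch
  c1: data parity 1, sent cp 1 → ok
  c2: data parity 1, sent cp 1 → ok
  c3: data parity 1, sent cp 1 → ok
  c4: data parity 1, sent cp 1 → ok
Exactly one row (r0) and one column (c0) fail → the flipped bit is at their intersection.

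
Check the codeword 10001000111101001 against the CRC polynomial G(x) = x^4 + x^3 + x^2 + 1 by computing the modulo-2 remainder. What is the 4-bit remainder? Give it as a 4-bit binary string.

0000

Modulo-2 division of 10001000111101001 by 11101:
  pos 0: 10001 XOR 11101 = 01100
  pos 1: 11000 XOR 11101 = 00101
  pos 3: 10100 XOR 11101 = 01001
  pos 4: 10011 XOR 11101 = 01110
  pos 5: 11101 XOR 11101 = 00000
  pos 10: 11010 XOR 11101 = 00111
  pos 12: 11101 XOR 11101 = 00000
Remainder = 0000 (zero — the frame passes the CRC check).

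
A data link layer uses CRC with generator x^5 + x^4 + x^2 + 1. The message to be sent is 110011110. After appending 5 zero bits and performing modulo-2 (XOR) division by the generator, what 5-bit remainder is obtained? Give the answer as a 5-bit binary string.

01010

Append 5 zeros: 11001111000000. Divide by 110101 (XOR where the leading bit is 1):
  pos 0: 110011 XOR 110101 = 000110
  pos 3: 110110 XOR 110101 = 000011
  pos 7: 110000 XOR 110101 = 000101
Remainder (last 5 bits) = 01010. This is the CRC / FCS.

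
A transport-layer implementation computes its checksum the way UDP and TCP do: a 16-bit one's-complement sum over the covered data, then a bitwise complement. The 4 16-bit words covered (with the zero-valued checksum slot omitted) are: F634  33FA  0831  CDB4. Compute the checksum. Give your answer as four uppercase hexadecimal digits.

FFEA

One's-complement addition (fold any carry out of bit 15 back into bit 0):
  0xF634 + 0x33FA = 0x12A2E → wrap carry → 0x2A2F
  0x2A2F + 0x0831 = 0x03260
  0x3260 + 0xCDB4 = 0x10014 → wrap carry → 0x0015
One's-complement sum = 0x0015.
Checksum = ~0x0015 & 0xFFFF = 0xFFEA.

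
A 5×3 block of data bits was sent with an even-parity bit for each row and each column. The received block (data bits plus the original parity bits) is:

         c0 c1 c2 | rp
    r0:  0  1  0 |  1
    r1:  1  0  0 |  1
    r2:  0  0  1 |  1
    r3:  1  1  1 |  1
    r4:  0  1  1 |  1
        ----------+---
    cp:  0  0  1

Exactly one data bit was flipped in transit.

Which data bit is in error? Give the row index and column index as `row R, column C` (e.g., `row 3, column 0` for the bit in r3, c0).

row 4, column 1

Recompute each row's even parity and compare to rp:
  r0: data parity 1, sent rp 1 → ok
  r1: data parity 1, sent rp 1 → ok
  r2: data parity 1, sent rp 1 → ok
  r3: data parity 1, sent rp 1 → ok
  r4: data parity 0, sent rp 1 → mismatch
Recompute each column's even parity and compare to cp:
  c0: data parity 0, sent cp 0 → ok
  c1: data parity 1, sent cp 0 → mismatch
  c2: data parity 1, sent cp 1 → ok
Exactly one row (r4) and one column (c1) fail → the flipped bit is at their intersection.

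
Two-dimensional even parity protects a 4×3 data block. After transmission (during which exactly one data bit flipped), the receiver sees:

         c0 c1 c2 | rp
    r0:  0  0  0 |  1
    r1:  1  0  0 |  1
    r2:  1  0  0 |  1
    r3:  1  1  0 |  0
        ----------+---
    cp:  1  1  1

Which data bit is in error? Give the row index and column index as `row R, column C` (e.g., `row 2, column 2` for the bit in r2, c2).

row 0, column 2

Recompute each row's even parity and compare to rp:
  r0: data parity 0, sent rp 1 → mismatch
  r1: data parity 1, sent rp 1 → ok
  r2: data parity 1, sent rp 1 → ok
  r3: data parity 0, sent rp 0 → ok
Recompute each column's even parity and compare to cp:
  c0: data parity 1, sent cp 1 → ok
  c1: data parity 1, sent cp 1 → ok
  c2: data parity 0, sent cp 1 → mismatch
Exactly one row (r0) and one column (c2) fail → the flipped bit is at their intersection.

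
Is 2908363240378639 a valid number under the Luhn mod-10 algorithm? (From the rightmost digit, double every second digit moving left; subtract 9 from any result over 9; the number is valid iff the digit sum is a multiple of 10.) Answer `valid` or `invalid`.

From the right, keep odd positions and double even positions (subtract 9 from any doubled value over 9):
  doubled (positions 2,4,...): 6 7 6 8 6 6 0 4 → sum 43
  kept (positions 1,3,...): 9 6 7 0 2 6 8 9 → sum 47
Total = 90.
90 mod 10 = 0, so the number is valid.

valid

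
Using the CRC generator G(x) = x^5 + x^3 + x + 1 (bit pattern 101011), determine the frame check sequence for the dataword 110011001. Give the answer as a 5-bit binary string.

Append 5 zeros: 11001100100000. Divide by 101011 (XOR where the leading bit is 1):
  pos 0: 110011 XOR 101011 = 011000
  pos 1: 110000 XOR 101011 = 011011
  pos 2: 110110 XOR 101011 = 011101
  pos 3: 111011 XOR 101011 = 010000
  pos 4: 100000 XOR 101011 = 001011
  pos 6: 101100 XOR 101011 = 000111
Remainder (last 5 bits) = 11100. This is the CRC / FCS.

11100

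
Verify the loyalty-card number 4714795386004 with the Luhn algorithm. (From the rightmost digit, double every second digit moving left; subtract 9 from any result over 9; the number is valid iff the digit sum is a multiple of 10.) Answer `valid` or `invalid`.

From the right, keep odd positions and double even positions (subtract 9 from any doubled value over 9):
  doubled (positions 2,4,...): 0 3 6 9 8 5 → sum 31
  kept (positions 1,3,...): 4 0 8 5 7 1 4 → sum 29
Total = 60.
60 mod 10 = 0, so the number is valid.

valid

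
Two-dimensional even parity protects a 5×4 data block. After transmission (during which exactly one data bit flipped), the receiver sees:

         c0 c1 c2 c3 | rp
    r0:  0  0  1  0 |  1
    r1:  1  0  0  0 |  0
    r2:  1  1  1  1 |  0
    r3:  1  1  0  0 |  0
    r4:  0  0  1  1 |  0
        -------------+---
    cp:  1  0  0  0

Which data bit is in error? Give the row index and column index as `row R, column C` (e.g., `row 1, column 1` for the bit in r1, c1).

row 1, column 2

Recompute each row's even parity and compare to rp:
  r0: data parity 1, sent rp 1 → ok
  r1: data parity 1, sent rp 0 → mismatch
  r2: data parity 0, sent rp 0 → ok
  r3: data parity 0, sent rp 0 → ok
  r4: data parity 0, sent rp 0 → ok
Recompute each column's even parity and compare to cp:
  c0: data parity 1, sent cp 1 → ok
  c1: data parity 0, sent cp 0 → ok
  c2: data parity 1, sent cp 0 → mismatch
  c3: data parity 0, sent cp 0 → ok
Exactly one row (r1) and one column (c2) fail → the flipped bit is at their intersection.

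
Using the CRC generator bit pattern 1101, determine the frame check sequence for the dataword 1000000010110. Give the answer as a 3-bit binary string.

111

Append 3 zeros: 1000000010110000. Divide by 1101 (XOR where the leading bit is 1):
  pos 0: 1000 XOR 1101 = 0101
  pos 1: 1010 XOR 1101 = 0111
  pos 2: 1110 XOR 1101 = 0011
  pos 4: 1100 XOR 1101 = 0001
  pos 7: 1101 XOR 1101 = 0000
  pos 11: 1000 XOR 1101 = 0101
  pos 12: 1010 XOR 1101 = 0111
Remainder (last 3 bits) = 111. This is the CRC / FCS.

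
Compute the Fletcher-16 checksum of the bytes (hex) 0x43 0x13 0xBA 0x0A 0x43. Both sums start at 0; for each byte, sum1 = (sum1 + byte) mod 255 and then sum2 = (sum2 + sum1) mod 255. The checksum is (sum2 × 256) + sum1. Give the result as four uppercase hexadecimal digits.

Running sums (mod 255):
  after byte 0 (0x43): sum1=67, sum2=67
  after byte 1 (0x13): sum1=86, sum2=153
  after byte 2 (0xBA): sum1=17, sum2=170
  after byte 3 (0x0A): sum1=27, sum2=197
  after byte 4 (0x43): sum1=94, sum2=36
Checksum = sum2·256 + sum1 = 36·256 + 94 = 9310 = 0x245E.

245E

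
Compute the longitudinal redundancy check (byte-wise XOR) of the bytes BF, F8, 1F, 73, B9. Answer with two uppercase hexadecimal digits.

XOR the bytes together:
  start with 0xBF
  0xBF ⊕ 0xF8 = 0x47
  0x47 ⊕ 0x1F = 0x58
  0x58 ⊕ 0x73 = 0x2B
  0x2B ⊕ 0xB9 = 0x92

92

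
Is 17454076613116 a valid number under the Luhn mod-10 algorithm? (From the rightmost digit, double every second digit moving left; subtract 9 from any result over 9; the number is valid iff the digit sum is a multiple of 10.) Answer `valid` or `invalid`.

valid

From the right, keep odd positions and double even positions (subtract 9 from any doubled value over 9):
  doubled (positions 2,4,...): 2 6 3 5 8 8 2 → sum 34
  kept (positions 1,3,...): 6 1 1 6 0 5 7 → sum 26
Total = 60.
60 mod 10 = 0, so the number is valid.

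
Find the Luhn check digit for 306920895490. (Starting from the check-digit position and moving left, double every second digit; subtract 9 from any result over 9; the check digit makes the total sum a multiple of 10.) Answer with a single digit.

1

Partial digits right→left: 0 9 4 5 9 8 0 2 9 6 0 3
Double every second digit counting from the check-digit position (so the 1st, 3rd, 5th, ... of the partial from the right).
  doubled (with −9 where >9): 0 8 9 0 9 0 → sum 26
  kept as-is: 9 5 8 2 6 3 → sum 33
Total = 26 + 33 = 59.
Check digit = (10 − (59 mod 10)) mod 10 = 1.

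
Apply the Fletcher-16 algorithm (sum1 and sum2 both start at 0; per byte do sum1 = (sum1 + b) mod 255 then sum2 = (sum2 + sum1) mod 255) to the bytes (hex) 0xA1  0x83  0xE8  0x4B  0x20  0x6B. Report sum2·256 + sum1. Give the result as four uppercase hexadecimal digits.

Running sums (mod 255):
  after byte 0 (0xA1): sum1=161, sum2=161
  after byte 1 (0x83): sum1=37, sum2=198
  after byte 2 (0xE8): sum1=14, sum2=212
  after byte 3 (0x4B): sum1=89, sum2=46
  after byte 4 (0x20): sum1=121, sum2=167
  after byte 5 (0x6B): sum1=228, sum2=140
Checksum = sum2·256 + sum1 = 140·256 + 228 = 36068 = 0x8CE4.

8CE4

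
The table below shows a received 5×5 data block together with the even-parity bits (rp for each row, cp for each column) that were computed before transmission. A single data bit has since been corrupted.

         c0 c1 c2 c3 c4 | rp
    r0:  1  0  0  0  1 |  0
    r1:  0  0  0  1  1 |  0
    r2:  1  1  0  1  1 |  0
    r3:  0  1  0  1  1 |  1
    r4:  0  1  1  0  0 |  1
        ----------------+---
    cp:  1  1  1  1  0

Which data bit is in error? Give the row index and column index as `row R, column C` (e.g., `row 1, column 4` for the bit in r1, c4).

Recompute each row's even parity and compare to rp:
  r0: data parity 0, sent rp 0 → ok
  r1: data parity 0, sent rp 0 → ok
  r2: data parity 0, sent rp 0 → ok
  r3: data parity 1, sent rp 1 → ok
  r4: data parity 0, sent rp 1 → mismatch
Recompute each column's even parity and compare to cp:
  c0: data parity 0, sent cp 1 → mismatch
  c1: data parity 1, sent cp 1 → ok
  c2: data parity 1, sent cp 1 → ok
  c3: data parity 1, sent cp 1 → ok
  c4: data parity 0, sent cp 0 → ok
Exactly one row (r4) and one column (c0) fail → the flipped bit is at their intersection.

row 4, column 0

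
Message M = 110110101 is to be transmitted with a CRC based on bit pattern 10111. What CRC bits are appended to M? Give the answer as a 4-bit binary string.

Append 4 zeros: 1101101010000. Divide by 10111 (XOR where the leading bit is 1):
  pos 0: 11011 XOR 10111 = 01100
  pos 1: 11000 XOR 10111 = 01111
  pos 2: 11111 XOR 10111 = 01000
  pos 3: 10000 XOR 10111 = 00111
  pos 5: 11110 XOR 10111 = 01001
  pos 6: 10010 XOR 10111 = 00101
  pos 8: 10100 XOR 10111 = 00011
Remainder (last 4 bits) = 0011. This is the CRC / FCS.

0011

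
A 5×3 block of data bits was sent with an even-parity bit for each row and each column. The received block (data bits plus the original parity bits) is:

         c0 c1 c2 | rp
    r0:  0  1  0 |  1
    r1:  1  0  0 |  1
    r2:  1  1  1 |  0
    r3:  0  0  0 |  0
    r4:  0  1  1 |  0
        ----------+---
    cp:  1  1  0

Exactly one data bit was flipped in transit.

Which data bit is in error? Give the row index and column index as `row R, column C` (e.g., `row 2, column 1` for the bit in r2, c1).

row 2, column 0

Recompute each row's even parity and compare to rp:
  r0: data parity 1, sent rp 1 → ok
  r1: data parity 1, sent rp 1 → ok
  r2: data parity 1, sent rp 0 → mismatch
  r3: data parity 0, sent rp 0 → ok
  r4: data parity 0, sent rp 0 → ok
Recompute each column's even parity and compare to cp:
  c0: data parity 0, sent cp 1 → mismatch
  c1: data parity 1, sent cp 1 → ok
  c2: data parity 0, sent cp 0 → ok
Exactly one row (r2) and one column (c0) fail → the flipped bit is at their intersection.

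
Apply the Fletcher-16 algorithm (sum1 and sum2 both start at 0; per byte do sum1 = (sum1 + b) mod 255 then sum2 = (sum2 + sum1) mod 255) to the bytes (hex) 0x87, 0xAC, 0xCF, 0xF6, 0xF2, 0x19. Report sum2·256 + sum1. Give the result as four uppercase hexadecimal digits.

Running sums (mod 255):
  after byte 0 (0x87): sum1=135, sum2=135
  after byte 1 (0xAC): sum1=52, sum2=187
  after byte 2 (0xCF): sum1=4, sum2=191
  after byte 3 (0xF6): sum1=250, sum2=186
  after byte 4 (0xF2): sum1=237, sum2=168
  after byte 5 (0x19): sum1=7, sum2=175
Checksum = sum2·256 + sum1 = 175·256 + 7 = 44807 = 0xAF07.

AF07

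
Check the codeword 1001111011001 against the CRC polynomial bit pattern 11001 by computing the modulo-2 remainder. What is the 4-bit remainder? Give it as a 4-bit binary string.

Modulo-2 division of 1001111011001 by 11001:
  pos 0: 10011 XOR 11001 = 01010
  pos 1: 10101 XOR 11001 = 01100
  pos 2: 11001 XOR 11001 = 00000
  pos 8: 11001 XOR 11001 = 00000
Remainder = 0000 (zero — the frame passes the CRC check).

0000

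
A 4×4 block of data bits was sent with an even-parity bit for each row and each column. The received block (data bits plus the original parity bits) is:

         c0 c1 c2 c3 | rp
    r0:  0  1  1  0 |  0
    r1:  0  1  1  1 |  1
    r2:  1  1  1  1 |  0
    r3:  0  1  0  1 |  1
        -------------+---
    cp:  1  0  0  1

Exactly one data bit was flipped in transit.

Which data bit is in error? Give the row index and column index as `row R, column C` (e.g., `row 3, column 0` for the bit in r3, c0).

Recompute each row's even parity and compare to rp:
  r0: data parity 0, sent rp 0 → ok
  r1: data parity 1, sent rp 1 → ok
  r2: data parity 0, sent rp 0 → ok
  r3: data parity 0, sent rp 1 → mismatch
Recompute each column's even parity and compare to cp:
  c0: data parity 1, sent cp 1 → ok
  c1: data parity 0, sent cp 0 → ok
  c2: data parity 1, sent cp 0 → mismatch
  c3: data parity 1, sent cp 1 → ok
Exactly one row (r3) and one column (c2) fail → the flipped bit is at their intersection.

row 3, column 2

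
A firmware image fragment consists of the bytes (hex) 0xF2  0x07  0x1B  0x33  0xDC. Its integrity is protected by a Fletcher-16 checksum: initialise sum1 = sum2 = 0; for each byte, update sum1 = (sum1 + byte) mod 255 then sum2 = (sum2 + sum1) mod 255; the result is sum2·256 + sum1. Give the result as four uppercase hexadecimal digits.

Running sums (mod 255):
  after byte 0 (0xF2): sum1=242, sum2=242
  after byte 1 (0x07): sum1=249, sum2=236
  after byte 2 (0x1B): sum1=21, sum2=2
  after byte 3 (0x33): sum1=72, sum2=74
  after byte 4 (0xDC): sum1=37, sum2=111
Checksum = sum2·256 + sum1 = 111·256 + 37 = 28453 = 0x6F25.

6F25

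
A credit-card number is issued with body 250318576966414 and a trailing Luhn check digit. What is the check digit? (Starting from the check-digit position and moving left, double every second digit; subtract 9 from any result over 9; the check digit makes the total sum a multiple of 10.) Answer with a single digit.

Partial digits right→left: 4 1 4 6 6 9 6 7 5 8 1 3 0 5 2
Double every second digit counting from the check-digit position (so the 1st, 3rd, 5th, ... of the partial from the right).
  doubled (with −9 where >9): 8 8 3 3 1 2 0 4 → sum 29
  kept as-is: 1 6 9 7 8 3 5 → sum 39
Total = 29 + 39 = 68.
Check digit = (10 − (68 mod 10)) mod 10 = 2.

2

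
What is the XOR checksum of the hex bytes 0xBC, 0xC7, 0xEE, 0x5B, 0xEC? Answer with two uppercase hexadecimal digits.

XOR the bytes together:
  start with 0xBC
  0xBC ⊕ 0xC7 = 0x7B
  0x7B ⊕ 0xEE = 0x95
  0x95 ⊕ 0x5B = 0xCE
  0xCE ⊕ 0xEC = 0x22

22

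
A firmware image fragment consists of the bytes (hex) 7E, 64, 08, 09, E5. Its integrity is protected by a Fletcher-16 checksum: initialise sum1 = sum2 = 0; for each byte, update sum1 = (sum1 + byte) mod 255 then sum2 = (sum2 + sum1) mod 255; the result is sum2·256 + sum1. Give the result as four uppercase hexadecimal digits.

1AD9

Running sums (mod 255):
  after byte 0 (7E): sum1=126, sum2=126
  after byte 1 (64): sum1=226, sum2=97
  after byte 2 (08): sum1=234, sum2=76
  after byte 3 (09): sum1=243, sum2=64
  after byte 4 (E5): sum1=217, sum2=26
Checksum = sum2·256 + sum1 = 26·256 + 217 = 6873 = 0x1AD9.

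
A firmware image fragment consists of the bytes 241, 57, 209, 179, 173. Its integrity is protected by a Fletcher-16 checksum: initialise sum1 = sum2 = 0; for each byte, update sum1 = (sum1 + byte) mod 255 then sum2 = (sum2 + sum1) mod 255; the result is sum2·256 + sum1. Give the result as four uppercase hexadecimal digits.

Running sums (mod 255):
  after byte 0 (241): sum1=241, sum2=241
  after byte 1 (57): sum1=43, sum2=29
  after byte 2 (209): sum1=252, sum2=26
  after byte 3 (179): sum1=176, sum2=202
  after byte 4 (173): sum1=94, sum2=41
Checksum = sum2·256 + sum1 = 41·256 + 94 = 10590 = 0x295E.

295E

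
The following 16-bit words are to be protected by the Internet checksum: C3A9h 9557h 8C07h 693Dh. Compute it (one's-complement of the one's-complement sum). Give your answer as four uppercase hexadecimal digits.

B1B9

One's-complement addition (fold any carry out of bit 15 back into bit 0):
  0xC3A9 + 0x9557 = 0x15900 → wrap carry → 0x5901
  0x5901 + 0x8C07 = 0x0E508
  0xE508 + 0x693D = 0x14E45 → wrap carry → 0x4E46
One's-complement sum = 0x4E46.
Checksum = ~0x4E46 & 0xFFFF = 0xB1B9.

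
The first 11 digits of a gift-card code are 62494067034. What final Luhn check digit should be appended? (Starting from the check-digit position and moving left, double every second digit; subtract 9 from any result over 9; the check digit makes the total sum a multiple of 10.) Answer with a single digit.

9

Partial digits right→left: 4 3 0 7 6 0 4 9 4 2 6
Double every second digit counting from the check-digit position (so the 1st, 3rd, 5th, ... of the partial from the right).
  doubled (with −9 where >9): 8 0 3 8 8 3 → sum 30
  kept as-is: 3 7 0 9 2 → sum 21
Total = 30 + 21 = 51.
Check digit = (10 − (51 mod 10)) mod 10 = 9.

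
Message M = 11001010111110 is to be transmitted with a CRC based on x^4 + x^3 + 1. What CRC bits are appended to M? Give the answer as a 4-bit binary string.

Append 4 zeros: 110010101111100000. Divide by 11001 (XOR where the leading bit is 1):
  pos 0: 11001 XOR 11001 = 00000
  pos 6: 10111 XOR 11001 = 01110
  pos 7: 11101 XOR 11001 = 00100
  pos 9: 10010 XOR 11001 = 01011
  pos 10: 10110 XOR 11001 = 01111
  pos 11: 11110 XOR 11001 = 00111
  pos 13: 11100 XOR 11001 = 00101
Remainder (last 4 bits) = 0101. This is the CRC / FCS.

0101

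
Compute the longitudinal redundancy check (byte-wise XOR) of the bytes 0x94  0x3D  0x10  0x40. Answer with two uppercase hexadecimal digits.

F9

XOR the bytes together:
  start with 0x94
  0x94 ⊕ 0x3D = 0xA9
  0xA9 ⊕ 0x10 = 0xB9
  0xB9 ⊕ 0x40 = 0xF9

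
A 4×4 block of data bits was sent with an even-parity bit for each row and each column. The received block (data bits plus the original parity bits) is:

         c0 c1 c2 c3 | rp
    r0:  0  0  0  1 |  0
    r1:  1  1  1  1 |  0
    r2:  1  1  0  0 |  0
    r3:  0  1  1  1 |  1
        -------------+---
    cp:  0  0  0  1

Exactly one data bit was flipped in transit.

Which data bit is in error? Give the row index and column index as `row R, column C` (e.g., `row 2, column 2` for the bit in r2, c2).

Recompute each row's even parity and compare to rp:
  r0: data parity 1, sent rp 0 → mismatch
  r1: data parity 0, sent rp 0 → ok
  r2: data parity 0, sent rp 0 → ok
  r3: data parity 1, sent rp 1 → ok
Recompute each column's even parity and compare to cp:
  c0: data parity 0, sent cp 0 → ok
  c1: data parity 1, sent cp 0 → mismatch
  c2: data parity 0, sent cp 0 → ok
  c3: data parity 1, sent cp 1 → ok
Exactly one row (r0) and one column (c1) fail → the flipped bit is at their intersection.

row 0, column 1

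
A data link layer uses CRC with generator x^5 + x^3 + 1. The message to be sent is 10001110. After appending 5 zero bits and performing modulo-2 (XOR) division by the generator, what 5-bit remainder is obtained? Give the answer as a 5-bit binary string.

Append 5 zeros: 1000111000000. Divide by 101001 (XOR where the leading bit is 1):
  pos 0: 100011 XOR 101001 = 001010
  pos 2: 101010 XOR 101001 = 000011
  pos 6: 110000 XOR 101001 = 011001
  pos 7: 110010 XOR 101001 = 011011
Remainder (last 5 bits) = 11011. This is the CRC / FCS.

11011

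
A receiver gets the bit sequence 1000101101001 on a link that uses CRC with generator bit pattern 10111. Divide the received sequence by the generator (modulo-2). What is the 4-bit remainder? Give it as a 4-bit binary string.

0000

Modulo-2 division of 1000101101001 by 10111:
  pos 0: 10001 XOR 10111 = 00110
  pos 2: 11001 XOR 10111 = 01110
  pos 3: 11101 XOR 10111 = 01010
  pos 4: 10100 XOR 10111 = 00011
  pos 7: 11100 XOR 10111 = 01011
  pos 8: 10111 XOR 10111 = 00000
Remainder = 0000 (zero — the frame passes the CRC check).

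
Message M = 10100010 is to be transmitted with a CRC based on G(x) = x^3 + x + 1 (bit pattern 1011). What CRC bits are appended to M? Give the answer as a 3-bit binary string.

111

Append 3 zeros: 10100010000. Divide by 1011 (XOR where the leading bit is 1):
  pos 0: 1010 XOR 1011 = 0001
  pos 3: 1001 XOR 1011 = 0010
  pos 5: 1000 XOR 1011 = 0011
  pos 7: 1100 XOR 1011 = 0111
Remainder (last 3 bits) = 111. This is the CRC / FCS.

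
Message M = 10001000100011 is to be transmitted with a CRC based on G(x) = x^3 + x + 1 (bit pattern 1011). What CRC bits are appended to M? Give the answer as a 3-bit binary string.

Append 3 zeros: 10001000100011000. Divide by 1011 (XOR where the leading bit is 1):
  pos 0: 1000 XOR 1011 = 0011
  pos 2: 1110 XOR 1011 = 0101
  pos 3: 1010 XOR 1011 = 0001
  pos 6: 1010 XOR 1011 = 0001
  pos 9: 1001 XOR 1011 = 0010
  pos 11: 1010 XOR 1011 = 0001
Remainder (last 3 bits) = 100. This is the CRC / FCS.

100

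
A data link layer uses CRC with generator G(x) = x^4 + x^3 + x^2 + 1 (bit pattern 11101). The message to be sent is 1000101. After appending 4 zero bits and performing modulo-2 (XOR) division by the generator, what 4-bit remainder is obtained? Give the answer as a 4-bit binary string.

Append 4 zeros: 10001010000. Divide by 11101 (XOR where the leading bit is 1):
  pos 0: 10001 XOR 11101 = 01100
  pos 1: 11000 XOR 11101 = 00101
  pos 3: 10110 XOR 11101 = 01011
  pos 4: 10110 XOR 11101 = 01011
  pos 5: 10110 XOR 11101 = 01011
  pos 6: 10110 XOR 11101 = 01011
Remainder (last 4 bits) = 1011. This is the CRC / FCS.

1011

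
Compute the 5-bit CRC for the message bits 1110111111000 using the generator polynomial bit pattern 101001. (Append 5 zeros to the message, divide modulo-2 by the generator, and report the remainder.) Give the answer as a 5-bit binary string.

00010

Append 5 zeros: 111011111100000000. Divide by 101001 (XOR where the leading bit is 1):
  pos 0: 111011 XOR 101001 = 010010
  pos 1: 100101 XOR 101001 = 001100
  pos 3: 110011 XOR 101001 = 011010
  pos 4: 110101 XOR 101001 = 011100
  pos 5: 111000 XOR 101001 = 010001
  pos 6: 100010 XOR 101001 = 001011
  pos 8: 101100 XOR 101001 = 000101
  pos 11: 101000 XOR 101001 = 000001
Remainder (last 5 bits) = 00010. This is the CRC / FCS.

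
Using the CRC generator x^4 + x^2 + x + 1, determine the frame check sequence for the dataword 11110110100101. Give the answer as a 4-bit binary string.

Append 4 zeros: 111101101001010000. Divide by 10111 (XOR where the leading bit is 1):
  pos 0: 11110 XOR 10111 = 01001
  pos 1: 10011 XOR 10111 = 00100
  pos 3: 10010 XOR 10111 = 00101
  pos 5: 10110 XOR 10111 = 00001
  pos 9: 10101 XOR 10111 = 00010
  pos 12: 10000 XOR 10111 = 00111
Remainder (last 4 bits) = 1110. This is the CRC / FCS.

1110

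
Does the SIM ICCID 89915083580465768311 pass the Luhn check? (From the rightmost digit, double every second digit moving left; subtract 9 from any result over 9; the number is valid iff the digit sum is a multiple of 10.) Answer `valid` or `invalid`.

invalid

From the right, keep odd positions and double even positions (subtract 9 from any doubled value over 9):
  doubled (positions 2,4,...): 2 7 5 3 0 1 7 1 9 7 → sum 42
  kept (positions 1,3,...): 1 3 6 5 4 8 3 0 1 9 → sum 40
Total = 82.
82 mod 10 = 2, so the number is invalid.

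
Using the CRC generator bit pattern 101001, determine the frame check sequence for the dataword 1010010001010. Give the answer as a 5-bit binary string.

01000

Append 5 zeros: 101001000101000000. Divide by 101001 (XOR where the leading bit is 1):
  pos 0: 101001 XOR 101001 = 000000
  pos 9: 101000 XOR 101001 = 000001
Remainder (last 5 bits) = 01000. This is the CRC / FCS.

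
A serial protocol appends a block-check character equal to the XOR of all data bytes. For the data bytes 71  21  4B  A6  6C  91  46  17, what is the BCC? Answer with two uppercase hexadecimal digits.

XOR the bytes together:
  start with 0x71
  0x71 ⊕ 0x21 = 0x50
  0x50 ⊕ 0x4B = 0x1B
  0x1B ⊕ 0xA6 = 0xBD
  0xBD ⊕ 0x6C = 0xD1
  0xD1 ⊕ 0x91 = 0x40
  0x40 ⊕ 0x46 = 0x06
  0x06 ⊕ 0x17 = 0x11

11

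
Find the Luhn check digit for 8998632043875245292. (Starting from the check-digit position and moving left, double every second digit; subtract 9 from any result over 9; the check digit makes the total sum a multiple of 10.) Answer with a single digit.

Partial digits right→left: 2 9 2 5 4 2 5 7 8 3 4 0 2 3 6 8 9 9 8
Double every second digit counting from the check-digit position (so the 1st, 3rd, 5th, ... of the partial from the right).
  doubled (with −9 where >9): 4 4 8 1 7 8 4 3 9 7 → sum 55
  kept as-is: 9 5 2 7 3 0 3 8 9 → sum 46
Total = 55 + 46 = 101.
Check digit = (10 − (101 mod 10)) mod 10 = 9.

9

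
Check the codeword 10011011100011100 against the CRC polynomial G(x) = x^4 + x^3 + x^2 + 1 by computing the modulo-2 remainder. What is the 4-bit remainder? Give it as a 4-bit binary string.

0010

Modulo-2 division of 10011011100011100 by 11101:
  pos 0: 10011 XOR 11101 = 01110
  pos 1: 11100 XOR 11101 = 00001
  pos 5: 11110 XOR 11101 = 00011
  pos 8: 11001 XOR 11101 = 00100
  pos 10: 10011 XOR 11101 = 01110
  pos 11: 11100 XOR 11101 = 00001
Remainder = 0010 (nonzero — an error is detected).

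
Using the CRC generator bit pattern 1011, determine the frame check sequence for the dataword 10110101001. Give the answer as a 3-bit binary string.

100

Append 3 zeros: 10110101001000. Divide by 1011 (XOR where the leading bit is 1):
  pos 0: 1011 XOR 1011 = 0000
  pos 5: 1010 XOR 1011 = 0001
  pos 8: 1010 XOR 1011 = 0001
Remainder (last 3 bits) = 100. This is the CRC / FCS.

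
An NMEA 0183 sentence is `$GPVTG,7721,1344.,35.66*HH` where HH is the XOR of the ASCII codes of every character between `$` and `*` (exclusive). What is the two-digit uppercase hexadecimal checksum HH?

79

XOR the ASCII codes of the payload characters:
  'G' = 0x47 → acc = 0x47
  'P' = 0x50 → acc = 0x17
  'V' = 0x56 → acc = 0x41
  'T' = 0x54 → acc = 0x15
  'G' = 0x47 → acc = 0x52
  ',' = 0x2C → acc = 0x7E
  '7' = 0x37 → acc = 0x49
  '7' = 0x37 → acc = 0x7E
  '2' = 0x32 → acc = 0x4C
  '1' = 0x31 → acc = 0x7D
  ',' = 0x2C → acc = 0x51
  '1' = 0x31 → acc = 0x60
  '3' = 0x33 → acc = 0x53
  '4' = 0x34 → acc = 0x67
  '4' = 0x34 → acc = 0x53
  '.' = 0x2E → acc = 0x7D
  ',' = 0x2C → acc = 0x51
  '3' = 0x33 → acc = 0x62
  '5' = 0x35 → acc = 0x57
  '.' = 0x2E → acc = 0x79
  '6' = 0x36 → acc = 0x4F
  '6' = 0x36 → acc = 0x79
Checksum = 0x79.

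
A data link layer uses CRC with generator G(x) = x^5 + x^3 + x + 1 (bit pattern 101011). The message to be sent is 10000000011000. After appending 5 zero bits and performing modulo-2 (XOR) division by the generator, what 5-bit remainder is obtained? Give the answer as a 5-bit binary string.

Append 5 zeros: 1000000001100000000. Divide by 101011 (XOR where the leading bit is 1):
  pos 0: 100000 XOR 101011 = 001011
  pos 2: 101100 XOR 101011 = 000111
  pos 5: 111011 XOR 101011 = 010000
  pos 6: 100000 XOR 101011 = 001011
  pos 8: 101100 XOR 101011 = 000111
  pos 11: 111000 XOR 101011 = 010011
  pos 12: 100110 XOR 101011 = 001101
Remainder (last 5 bits) = 11010. This is the CRC / FCS.

11010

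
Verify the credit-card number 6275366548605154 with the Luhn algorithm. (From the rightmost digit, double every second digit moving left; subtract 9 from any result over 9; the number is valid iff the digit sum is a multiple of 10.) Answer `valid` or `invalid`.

invalid

From the right, keep odd positions and double even positions (subtract 9 from any doubled value over 9):
  doubled (positions 2,4,...): 1 1 3 8 3 6 5 3 → sum 30
  kept (positions 1,3,...): 4 1 0 8 5 6 5 2 → sum 31
Total = 61.
61 mod 10 = 1, so the number is invalid.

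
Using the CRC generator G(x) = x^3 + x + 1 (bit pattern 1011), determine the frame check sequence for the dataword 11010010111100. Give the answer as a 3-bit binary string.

Append 3 zeros: 11010010111100000. Divide by 1011 (XOR where the leading bit is 1):
  pos 0: 1101 XOR 1011 = 0110
  pos 1: 1100 XOR 1011 = 0111
  pos 2: 1110 XOR 1011 = 0101
  pos 3: 1011 XOR 1011 = 0000
  pos 8: 1111 XOR 1011 = 0100
  pos 9: 1000 XOR 1011 = 0011
  pos 11: 1100 XOR 1011 = 0111
  pos 12: 1110 XOR 1011 = 0101
  pos 13: 1010 XOR 1011 = 0001
Remainder (last 3 bits) = 001. This is the CRC / FCS.

001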